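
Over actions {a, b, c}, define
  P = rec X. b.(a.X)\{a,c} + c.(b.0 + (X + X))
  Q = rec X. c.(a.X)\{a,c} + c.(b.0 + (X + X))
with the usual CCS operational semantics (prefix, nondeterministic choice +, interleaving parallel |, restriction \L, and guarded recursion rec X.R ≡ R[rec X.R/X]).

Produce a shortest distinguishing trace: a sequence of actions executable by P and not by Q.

P's transition system — 4 states:
  m0 = rec X. b.(a.X)\{a,c} + c.(b.0 + (X + X)) | -b-> m1, -c-> m2
  m1 = (a.(rec X. b.(a.X)\{a,c} + c.(b.0 + (X + X))))\{a,c} | deadlocked
  m2 = b.0 + ((rec X. b.(a.X)\{a,c} + c.(b.0 + (X + X))) + (rec X. b.(a.X)\{a,c} + c.(b.0 + (X + X)))) | -b-> m1, -b-> m3, -c-> m2
  m3 = 0 | deadlocked
Q's transition system — 4 states:
  n0 = rec X. c.(a.X)\{a,c} + c.(b.0 + (X + X)) | -c-> n1, -c-> n2
  n1 = (a.(rec X. c.(a.X)\{a,c} + c.(b.0 + (X + X))))\{a,c} | deadlocked
  n2 = b.0 + ((rec X. c.(a.X)\{a,c} + c.(b.0 + (X + X))) + (rec X. c.(a.X)\{a,c} + c.(b.0 + (X + X)))) | -b-> n3, -c-> n1, -c-> n2
  n3 = 0 | deadlocked
Trace ⟨b⟩ through P, begin at {m0}:
  step 1 (b): {m1}
  P completes σ.
Trace ⟨b⟩ through Q, begin at {n0}:
  step 1 (b): no successor for Q

b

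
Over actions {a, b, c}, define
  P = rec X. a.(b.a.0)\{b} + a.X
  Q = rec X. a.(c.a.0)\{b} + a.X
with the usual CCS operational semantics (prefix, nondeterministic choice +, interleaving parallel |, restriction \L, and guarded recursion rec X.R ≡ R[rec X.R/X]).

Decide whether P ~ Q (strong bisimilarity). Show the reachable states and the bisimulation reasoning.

not bisimilar

Reachable graph of P (2 states):
  m0 = rec X. a.(b.a.0)\{b} + a.X → -a-> m0, -a-> m1
  m1 = (b.a.0)\{b} → stopped
Reachable graph of Q (4 states):
  n0 = rec X. a.(c.a.0)\{b} + a.X → -a-> n0, -a-> n1
  n1 = (c.a.0)\{b} → -c-> n2
  n2 = (a.0)\{b} → -a-> n3
  n3 = 0\{b} → stopped
Coarsest stable partition (strong bisimilarity classes):
  B0 = {m0}
  B1 = {m1, n3}
  B2 = {n0}
  B3 = {n1}
  B4 = {n2}
m0 ∈ B0, n0 ∈ B2 → different blocks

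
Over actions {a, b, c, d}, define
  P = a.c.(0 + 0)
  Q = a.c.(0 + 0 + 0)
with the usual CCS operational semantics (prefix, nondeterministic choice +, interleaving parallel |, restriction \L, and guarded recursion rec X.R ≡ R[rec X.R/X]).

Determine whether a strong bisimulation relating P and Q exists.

P's transition system — 3 states:
  m0 = a.c.(0 + 0) has moves -a-> m1
  m1 = c.(0 + 0) has moves -c-> m2
  m2 = 0 + 0 has moves ·
Q's transition system — 3 states:
  n0 = a.c.(0 + 0 + 0) has moves -a-> n1
  n1 = c.(0 + 0 + 0) has moves -c-> n2
  n2 = 0 + 0 + 0 has moves ·
Partition-refinement fixed point:
  B0 = {m0, n0}
  B1 = {m1, n1}
  B2 = {m2, n2}
m0 ∈ B0, n0 ∈ B0 → same block

YES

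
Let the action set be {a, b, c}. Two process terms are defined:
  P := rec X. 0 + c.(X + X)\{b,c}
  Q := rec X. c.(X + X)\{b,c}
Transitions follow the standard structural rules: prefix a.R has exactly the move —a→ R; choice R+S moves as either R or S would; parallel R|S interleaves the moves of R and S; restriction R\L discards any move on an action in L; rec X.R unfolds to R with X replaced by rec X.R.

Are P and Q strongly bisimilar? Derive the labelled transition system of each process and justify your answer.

P's transition system — 2 states:
  s0 = rec X. 0 + c.(X + X)\{b,c} :: ··c··> s1
  s1 = ((rec X. 0 + c.(X + X)\{b,c}) + (rec X. 0 + c.(X + X)\{b,c}))\{b,c} :: deadlocked
Q's transition system — 2 states:
  t0 = rec X. c.(X + X)\{b,c} :: ··c··> t1
  t1 = ((rec X. c.(X + X)\{b,c}) + (rec X. c.(X + X)\{b,c}))\{b,c} :: deadlocked
Partition-refinement fixed point:
  B0 = {s0, t0}
  B1 = {s1, t1}
s0 ∈ B0, t0 ∈ B0 → same block

bisimilar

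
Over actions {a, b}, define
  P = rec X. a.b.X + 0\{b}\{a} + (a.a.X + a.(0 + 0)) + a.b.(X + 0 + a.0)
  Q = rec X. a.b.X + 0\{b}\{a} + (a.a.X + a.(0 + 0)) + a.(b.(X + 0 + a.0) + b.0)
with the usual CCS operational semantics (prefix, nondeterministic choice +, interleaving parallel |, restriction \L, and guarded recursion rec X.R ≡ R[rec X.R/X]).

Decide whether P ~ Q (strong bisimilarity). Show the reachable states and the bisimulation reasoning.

not bisimilar

Reachable graph of P (7 states):
  u0 = rec X. a.b.X + 0\{b}\{a} + (a.a.X + a.(0 + 0)) + a.b.(X + 0 + a.0) | =a=> u1, =a=> u2, =a=> u3, =a=> u4
  u1 = 0 + 0 | (no moves)
  u2 = a.(rec X. a.b.X + 0\{b}\{a} + (a.a.X + a.(0 + 0)) + a.b.(X + 0 + a.0)) | =a=> u0
  u3 = b.((rec X. a.b.X + 0\{b}\{a} + (a.a.X + a.(0 + 0)) + a.b.(X + 0 + a.0)) + 0 + a.0) | =b=> u5
  u4 = b.(rec X. a.b.X + 0\{b}\{a} + (a.a.X + a.(0 + 0)) + a.b.(X + 0 + a.0)) | =b=> u0
  u5 = (rec X. a.b.X + 0\{b}\{a} + (a.a.X + a.(0 + 0)) + a.b.(X + 0 + a.0)) + 0 + a.0 | =a=> u1, =a=> u2, =a=> u3, =a=> u4, =a=> u6
  u6 = 0 | (no moves)
Reachable graph of Q (7 states):
  v0 = rec X. a.b.X + 0\{b}\{a} + (a.a.X + a.(0 + 0)) + a.(b.(X + 0 + a.0) + b.0) | =a=> v1, =a=> v2, =a=> v3, =a=> v4
  v1 = 0 + 0 | (no moves)
  v2 = a.(rec X. a.b.X + 0\{b}\{a} + (a.a.X + a.(0 + 0)) + a.(b.(X + 0 + a.0) + b.0)) | =a=> v0
  v3 = b.((rec X. a.b.X + 0\{b}\{a} + (a.a.X + a.(0 + 0)) + a.(b.(X + 0 + a.0) + b.0)) + 0 + a.0) + b.0 | =b=> v5, =b=> v6
  v4 = b.(rec X. a.b.X + 0\{b}\{a} + (a.a.X + a.(0 + 0)) + a.(b.(X + 0 + a.0) + b.0)) | =b=> v0
  v5 = (rec X. a.b.X + 0\{b}\{a} + (a.a.X + a.(0 + 0)) + a.(b.(X + 0 + a.0) + b.0)) + 0 + a.0 | =a=> v1, =a=> v2, =a=> v3, =a=> v4, =a=> v6
  v6 = 0 | (no moves)
Coarsest stable partition (strong bisimilarity classes):
  B0 = {u0, u5}
  B1 = {u1, u6, v1, v6}
  B2 = {u2}
  B3 = {u3, u4}
  B4 = {v0, v5}
  B5 = {v4}
  B6 = {v3}
  B7 = {v2}
u0 ∈ B0, v0 ∈ B4 → different blocks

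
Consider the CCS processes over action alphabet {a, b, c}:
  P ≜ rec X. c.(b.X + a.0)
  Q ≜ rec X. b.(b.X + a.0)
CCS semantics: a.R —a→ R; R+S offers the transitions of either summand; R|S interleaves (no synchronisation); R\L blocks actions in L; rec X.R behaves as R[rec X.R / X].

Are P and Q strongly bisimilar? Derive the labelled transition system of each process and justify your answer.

P ≁ Q

Reachable graph of P (3 states):
  s0 = rec X. c.(b.X + a.0) :: --c--▸ s1
  s1 = b.(rec X. c.(b.X + a.0)) + a.0 :: --a--▸ s2, --b--▸ s0
  s2 = 0 :: ∅
Reachable graph of Q (3 states):
  t0 = rec X. b.(b.X + a.0) :: --b--▸ t1
  t1 = b.(rec X. b.(b.X + a.0)) + a.0 :: --a--▸ t2, --b--▸ t0
  t2 = 0 :: ∅
Bisimilarity quotient blocks:
  B0 = {s0}
  B1 = {s1}
  B2 = {s2, t2}
  B3 = {t0}
  B4 = {t1}
s0 ∈ B0, t0 ∈ B3 → different blocks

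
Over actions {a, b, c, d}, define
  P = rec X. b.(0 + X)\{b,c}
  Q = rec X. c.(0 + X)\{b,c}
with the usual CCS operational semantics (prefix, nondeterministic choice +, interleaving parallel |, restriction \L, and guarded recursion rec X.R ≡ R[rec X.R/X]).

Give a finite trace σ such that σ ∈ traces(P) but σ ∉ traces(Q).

b

Reachable graph of P (2 states):
  s0 = rec X. b.(0 + X)\{b,c} → -b-> s1
  s1 = (0 + (rec X. b.(0 + X)\{b,c}))\{b,c} → (no moves)
Reachable graph of Q (2 states):
  t0 = rec X. c.(0 + X)\{b,c} → -c-> t1
  t1 = (0 + (rec X. c.(0 + X)\{b,c}))\{b,c} → (no moves)
Run σ = ⟨b⟩ on P: start {s0}
  step 1 (b): {s1}
  ✓ P
Run σ = ⟨b⟩ on Q: start {t0}
  step 1 (b): no successor for Q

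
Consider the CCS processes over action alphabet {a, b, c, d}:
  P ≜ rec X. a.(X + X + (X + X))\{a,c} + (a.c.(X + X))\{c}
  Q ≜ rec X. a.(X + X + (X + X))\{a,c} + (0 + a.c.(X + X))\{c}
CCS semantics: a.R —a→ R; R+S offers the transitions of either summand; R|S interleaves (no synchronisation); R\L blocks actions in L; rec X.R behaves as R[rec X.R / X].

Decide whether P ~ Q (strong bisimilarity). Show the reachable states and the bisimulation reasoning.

LTS(P): 3 reachable states
  u0 = rec X. a.(X + X + (X + X))\{a,c} + (a.c.(X + X))\{c} → —a→ u1, —a→ u2
  u1 = ((rec X. a.(X + X + (X + X))\{a,c} + (a.c.(X + X))\{c}) + (rec X. a.(X + X + (X + X))\{a,c} + (a.c.(X + X))\{c}) + ((rec X. a.(X + X + (X + X))\{a,c} + (a.c.(X + X))\{c}) + (rec X. a.(X + X + (X + X))\{a,c} + (a.c.(X + X))\{c})))\{a,c} → ∅
  u2 = (c.((rec X. a.(X + X + (X + X))\{a,c} + (a.c.(X + X))\{c}) + (rec X. a.(X + X + (X + X))\{a,c} + (a.c.(X + X))\{c})))\{c} → ∅
LTS(Q): 3 reachable states
  v0 = rec X. a.(X + X + (X + X))\{a,c} + (0 + a.c.(X + X))\{c} → —a→ v1, —a→ v2
  v1 = ((rec X. a.(X + X + (X + X))\{a,c} + (0 + a.c.(X + X))\{c}) + (rec X. a.(X + X + (X + X))\{a,c} + (0 + a.c.(X + X))\{c}) + ((rec X. a.(X + X + (X + X))\{a,c} + (0 + a.c.(X + X))\{c}) + (rec X. a.(X + X + (X + X))\{a,c} + (0 + a.c.(X + X))\{c})))\{a,c} → ∅
  v2 = (c.((rec X. a.(X + X + (X + X))\{a,c} + (0 + a.c.(X + X))\{c}) + (rec X. a.(X + X + (X + X))\{a,c} + (0 + a.c.(X + X))\{c})))\{c} → ∅
Coarsest stable partition (strong bisimilarity classes):
  B0 = {u0, v0}
  B1 = {u1, u2, v1, v2}
u0 ∈ B0, v0 ∈ B0 → same block

YES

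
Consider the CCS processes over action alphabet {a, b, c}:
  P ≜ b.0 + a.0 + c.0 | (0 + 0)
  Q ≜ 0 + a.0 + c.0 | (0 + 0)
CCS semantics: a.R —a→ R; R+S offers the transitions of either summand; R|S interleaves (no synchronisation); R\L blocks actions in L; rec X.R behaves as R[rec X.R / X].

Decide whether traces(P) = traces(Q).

trace-distinct — witness ⟨b⟩

LTS(P): 3 reachable states
  p0 = b.0 + a.0 + c.0 | (0 + 0) :: =a=> p1, =b=> p1, =c=> p2
  p1 = 0 :: ∅
  p2 = 0 | (0 + 0) :: ∅
LTS(Q): 3 reachable states
  q0 = 0 + a.0 + c.0 | (0 + 0) :: =a=> q1, =c=> q2
  q1 = 0 :: ∅
  q2 = 0 | (0 + 0) :: ∅
Trace ⟨b⟩ through P, begin at {p0}:
  [1] b ⇒ {p1}
  ✓ P
Trace ⟨b⟩ through Q, begin at {q0}:
  [1] b ⇒ ∅ (Q stuck)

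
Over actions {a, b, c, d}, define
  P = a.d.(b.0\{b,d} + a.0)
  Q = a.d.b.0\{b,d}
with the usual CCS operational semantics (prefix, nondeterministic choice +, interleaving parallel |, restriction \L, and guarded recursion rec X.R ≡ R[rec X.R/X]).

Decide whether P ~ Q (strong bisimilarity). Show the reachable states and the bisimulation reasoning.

P's transition system — 5 states:
  p0 = a.d.(b.0\{b,d} + a.0) | --a--▸ p1
  p1 = d.(b.0\{b,d} + a.0) | --d--▸ p2
  p2 = b.0\{b,d} + a.0 | --a--▸ p3, --b--▸ p4
  p3 = 0 | (no moves)
  p4 = 0\{b,d} | (no moves)
Q's transition system — 4 states:
  q0 = a.d.b.0\{b,d} | --a--▸ q1
  q1 = d.b.0\{b,d} | --d--▸ q2
  q2 = b.0\{b,d} | --b--▸ q3
  q3 = 0\{b,d} | (no moves)
Coarsest stable partition (strong bisimilarity classes):
  B0 = {p0}
  B1 = {p1}
  B2 = {p2}
  B3 = {p3, p4, q3}
  B4 = {q0}
  B5 = {q1}
  B6 = {q2}
p0 ∈ B0, q0 ∈ B4 → different blocks

NO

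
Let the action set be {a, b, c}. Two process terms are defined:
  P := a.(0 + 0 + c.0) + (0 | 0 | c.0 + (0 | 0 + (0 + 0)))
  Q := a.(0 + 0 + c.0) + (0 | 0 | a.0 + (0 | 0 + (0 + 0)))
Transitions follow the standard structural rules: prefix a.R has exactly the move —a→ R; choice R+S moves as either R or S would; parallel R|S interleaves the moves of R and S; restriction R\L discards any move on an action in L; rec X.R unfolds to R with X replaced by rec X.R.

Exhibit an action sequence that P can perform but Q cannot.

c

Reachable graph of P (4 states):
  s0 = a.(0 + 0 + c.0) + (0 | 0 | c.0 + (0 | 0 + (0 + 0))) → =a=> s1, =c=> s2
  s1 = 0 + 0 + c.0 → =c=> s3
  s2 = 0 | 0 | 0 → ∅
  s3 = 0 → ∅
Reachable graph of Q (4 states):
  t0 = a.(0 + 0 + c.0) + (0 | 0 | a.0 + (0 | 0 + (0 + 0))) → =a=> t1, =a=> t2
  t1 = 0 + 0 + c.0 → =c=> t3
  t2 = 0 | 0 | 0 → ∅
  t3 = 0 → ∅
Executing c from P (initial set {s0}):
  [1] c ⇒ {s2}
  P completes σ.
Executing c from Q (initial set {t0}):
  [1] c ⇒ no successor for Q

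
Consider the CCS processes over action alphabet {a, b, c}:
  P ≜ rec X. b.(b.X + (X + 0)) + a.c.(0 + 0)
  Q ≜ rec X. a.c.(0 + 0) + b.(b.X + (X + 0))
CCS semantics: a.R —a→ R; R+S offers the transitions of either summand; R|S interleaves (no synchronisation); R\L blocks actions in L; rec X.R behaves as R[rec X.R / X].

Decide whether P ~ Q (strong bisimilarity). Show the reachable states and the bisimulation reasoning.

bisimilar

Reachable graph of P (4 states):
  s0 = rec X. b.(b.X + (X + 0)) + a.c.(0 + 0) → --a--▸ s1, --b--▸ s2
  s1 = c.(0 + 0) → --c--▸ s3
  s2 = b.(rec X. b.(b.X + (X + 0)) + a.c.(0 + 0)) + ((rec X. b.(b.X + (X + 0)) + a.c.(0 + 0)) + 0) → --a--▸ s1, --b--▸ s0, --b--▸ s2
  s3 = 0 + 0 → stopped
Reachable graph of Q (4 states):
  t0 = rec X. a.c.(0 + 0) + b.(b.X + (X + 0)) → --a--▸ t1, --b--▸ t2
  t1 = c.(0 + 0) → --c--▸ t3
  t2 = b.(rec X. a.c.(0 + 0) + b.(b.X + (X + 0))) + ((rec X. a.c.(0 + 0) + b.(b.X + (X + 0))) + 0) → --a--▸ t1, --b--▸ t0, --b--▸ t2
  t3 = 0 + 0 → stopped
Coarsest stable partition (strong bisimilarity classes):
  B0 = {s0, s2, t0, t2}
  B1 = {s1, t1}
  B2 = {s3, t3}
s0 ∈ B0, t0 ∈ B0 → same block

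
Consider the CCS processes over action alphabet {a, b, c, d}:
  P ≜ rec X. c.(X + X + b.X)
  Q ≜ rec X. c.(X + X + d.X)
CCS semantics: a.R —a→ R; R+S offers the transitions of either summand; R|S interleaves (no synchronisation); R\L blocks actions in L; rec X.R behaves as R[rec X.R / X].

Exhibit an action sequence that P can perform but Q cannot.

P's transition system — 2 states:
  s0 = rec X. c.(X + X + b.X) | -c-> s1
  s1 = (rec X. c.(X + X + b.X)) + (rec X. c.(X + X + b.X)) + b.(rec X. c.(X + X + b.X)) | -b-> s0, -c-> s1
Q's transition system — 2 states:
  t0 = rec X. c.(X + X + d.X) | -c-> t1
  t1 = (rec X. c.(X + X + d.X)) + (rec X. c.(X + X + d.X)) + d.(rec X. c.(X + X + d.X)) | -c-> t1, -d-> t0
Executing cb from P (initial set {s0}):
  [1] c ⇒ {s1}
  [2] b ⇒ {s0}
  ✓ P
Executing cb from Q (initial set {t0}):
  [1] c ⇒ {t1}
  [2] b ⇒ ∅ (Q stuck)

cb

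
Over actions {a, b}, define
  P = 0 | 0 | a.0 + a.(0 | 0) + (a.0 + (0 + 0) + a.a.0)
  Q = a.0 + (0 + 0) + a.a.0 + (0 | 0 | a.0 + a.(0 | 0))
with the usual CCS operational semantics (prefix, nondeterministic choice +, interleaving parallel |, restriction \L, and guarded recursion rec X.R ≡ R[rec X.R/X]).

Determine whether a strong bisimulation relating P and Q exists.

LTS(P): 5 reachable states
  u0 = 0 | 0 | a.0 + a.(0 | 0) + (a.0 + (0 + 0) + a.a.0) → --a--▸ u1, --a--▸ u2, --a--▸ u3, --a--▸ u4
  u1 = 0 → (no moves)
  u2 = 0 | 0 → (no moves)
  u3 = 0 | 0 | 0 → (no moves)
  u4 = a.0 → --a--▸ u1
LTS(Q): 5 reachable states
  v0 = a.0 + (0 + 0) + a.a.0 + (0 | 0 | a.0 + a.(0 | 0)) → --a--▸ v1, --a--▸ v2, --a--▸ v3, --a--▸ v4
  v1 = 0 → (no moves)
  v2 = 0 | 0 → (no moves)
  v3 = 0 | 0 | 0 → (no moves)
  v4 = a.0 → --a--▸ v1
Partition-refinement fixed point:
  B0 = {u0, v0}
  B1 = {u1, u2, u3, v1, v2, v3}
  B2 = {u4, v4}
u0 ∈ B0, v0 ∈ B0 → same block

P ~ Q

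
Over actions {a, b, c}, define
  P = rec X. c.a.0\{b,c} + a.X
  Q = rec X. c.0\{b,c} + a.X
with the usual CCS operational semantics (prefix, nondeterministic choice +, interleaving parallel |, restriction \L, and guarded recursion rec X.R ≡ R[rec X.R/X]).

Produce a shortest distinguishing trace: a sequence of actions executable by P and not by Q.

LTS(P): 3 reachable states
  s0 = rec X. c.a.0\{b,c} + a.X has moves —a→ s0, —c→ s1
  s1 = a.0\{b,c} has moves —a→ s2
  s2 = 0\{b,c} has moves (no moves)
LTS(Q): 2 reachable states
  t0 = rec X. c.0\{b,c} + a.X has moves —a→ t0, —c→ t1
  t1 = 0\{b,c} has moves (no moves)
Trace ⟨ca⟩ through P, begin at {s0}:
  [1] c ⇒ {s1}
  [2] a ⇒ {s2}
  ✓ P
Trace ⟨ca⟩ through Q, begin at {t0}:
  [1] c ⇒ {t1}
  [2] a ⇒ ∅ (Q stuck)

ca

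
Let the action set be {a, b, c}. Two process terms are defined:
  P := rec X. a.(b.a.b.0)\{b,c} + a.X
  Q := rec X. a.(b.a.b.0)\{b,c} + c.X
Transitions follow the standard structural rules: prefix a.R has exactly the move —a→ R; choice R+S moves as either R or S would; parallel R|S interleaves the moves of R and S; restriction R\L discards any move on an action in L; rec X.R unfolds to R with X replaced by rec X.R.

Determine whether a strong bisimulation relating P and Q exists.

P's transition system — 2 states:
  u0 = rec X. a.(b.a.b.0)\{b,c} + a.X :: =a=> u0, =a=> u1
  u1 = (b.a.b.0)\{b,c} :: (no moves)
Q's transition system — 2 states:
  v0 = rec X. a.(b.a.b.0)\{b,c} + c.X :: =a=> v1, =c=> v0
  v1 = (b.a.b.0)\{b,c} :: (no moves)
Partition-refinement fixed point:
  B0 = {u0}
  B1 = {u1, v1}
  B2 = {v0}
u0 ∈ B0, v0 ∈ B2 → different blocks

not bisimilar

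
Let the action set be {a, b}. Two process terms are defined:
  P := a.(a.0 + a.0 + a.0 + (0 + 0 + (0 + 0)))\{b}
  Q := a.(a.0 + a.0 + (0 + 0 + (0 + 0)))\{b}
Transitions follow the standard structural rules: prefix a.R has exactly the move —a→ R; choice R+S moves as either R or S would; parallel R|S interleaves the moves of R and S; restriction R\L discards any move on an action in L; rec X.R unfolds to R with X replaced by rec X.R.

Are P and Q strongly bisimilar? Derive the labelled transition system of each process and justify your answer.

P ~ Q

LTS(P): 3 reachable states
  s0 = a.(a.0 + a.0 + a.0 + (0 + 0 + (0 + 0)))\{b} → =a=> s1
  s1 = (a.0 + a.0 + a.0 + (0 + 0 + (0 + 0)))\{b} → =a=> s2
  s2 = 0\{b} → ·
LTS(Q): 3 reachable states
  t0 = a.(a.0 + a.0 + (0 + 0 + (0 + 0)))\{b} → =a=> t1
  t1 = (a.0 + a.0 + (0 + 0 + (0 + 0)))\{b} → =a=> t2
  t2 = 0\{b} → ·
Coarsest stable partition (strong bisimilarity classes):
  B0 = {s0, t0}
  B1 = {s1, t1}
  B2 = {s2, t2}
s0 ∈ B0, t0 ∈ B0 → same block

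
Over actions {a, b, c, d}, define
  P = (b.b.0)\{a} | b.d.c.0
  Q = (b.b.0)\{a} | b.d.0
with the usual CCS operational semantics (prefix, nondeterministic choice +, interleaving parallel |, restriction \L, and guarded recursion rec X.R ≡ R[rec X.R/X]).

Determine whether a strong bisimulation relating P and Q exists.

P's transition system — 12 states:
  u0 = (b.b.0)\{a} | b.d.c.0 has moves --b--▸ u1, --b--▸ u2
  u1 = (b.0)\{a} | b.d.c.0 has moves --b--▸ u3, --b--▸ u4
  u2 = (b.b.0)\{a} | d.c.0 has moves --b--▸ u3, --d--▸ u5
  u3 = (b.0)\{a} | d.c.0 has moves --b--▸ u6, --d--▸ u7
  u4 = 0\{a} | b.d.c.0 has moves --b--▸ u6
  u5 = (b.b.0)\{a} | c.0 has moves --b--▸ u7, --c--▸ u8
  u6 = 0\{a} | d.c.0 has moves --d--▸ u9
  u7 = (b.0)\{a} | c.0 has moves --b--▸ u9, --c--▸ u10
  u8 = (b.b.0)\{a} | 0 has moves --b--▸ u10
  u9 = 0\{a} | c.0 has moves --c--▸ u11
  u10 = (b.0)\{a} | 0 has moves --b--▸ u11
  u11 = 0\{a} | 0 has moves ∅
Q's transition system — 9 states:
  v0 = (b.b.0)\{a} | b.d.0 has moves --b--▸ v1, --b--▸ v2
  v1 = (b.0)\{a} | b.d.0 has moves --b--▸ v3, --b--▸ v4
  v2 = (b.b.0)\{a} | d.0 has moves --b--▸ v3, --d--▸ v5
  v3 = (b.0)\{a} | d.0 has moves --b--▸ v6, --d--▸ v7
  v4 = 0\{a} | b.d.0 has moves --b--▸ v6
  v5 = (b.b.0)\{a} | 0 has moves --b--▸ v7
  v6 = 0\{a} | d.0 has moves --d--▸ v8
  v7 = (b.0)\{a} | 0 has moves --b--▸ v8
  v8 = 0\{a} | 0 has moves ∅
Partition-refinement fixed point:
  B0 = {u0}
  B1 = {u1}
  B2 = {u4}
  B3 = {u6}
  B4 = {u9}
  B5 = {u11, v8}
  B6 = {u3}
  B7 = {u7}
  B8 = {u10, v7}
  B9 = {u2}
  B10 = {u5}
  B11 = {u8, v5}
  B12 = {v0}
  B13 = {v2}
  B14 = {v3}
  B15 = {v6}
  B16 = {v1}
  B17 = {v4}
u0 ∈ B0, v0 ∈ B12 → different blocks

NO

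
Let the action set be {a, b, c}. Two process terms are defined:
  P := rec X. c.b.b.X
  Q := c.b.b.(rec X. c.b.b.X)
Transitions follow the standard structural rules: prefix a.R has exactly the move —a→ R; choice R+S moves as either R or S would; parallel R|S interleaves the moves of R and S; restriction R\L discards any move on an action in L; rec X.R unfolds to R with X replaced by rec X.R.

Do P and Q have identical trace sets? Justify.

Reachable graph of P (3 states):
  s0 = rec X. c.b.b.X → —c→ s1
  s1 = b.b.(rec X. c.b.b.X) → —b→ s2
  s2 = b.(rec X. c.b.b.X) → —b→ s0
Reachable graph of Q (4 states):
  t0 = c.b.b.(rec X. c.b.b.X) → —c→ t1
  t1 = b.b.(rec X. c.b.b.X) → —b→ t2
  t2 = b.(rec X. c.b.b.X) → —b→ t3
  t3 = rec X. c.b.b.X → —c→ t1
Partition-refinement fixed point:
  B0 = {s0, t0, t3}
  B1 = {s1, t1}
  B2 = {s2, t2}
s0 ∈ B0, t0 ∈ B0 → same block
Bisimilar ⇒ trace-equivalent.

YES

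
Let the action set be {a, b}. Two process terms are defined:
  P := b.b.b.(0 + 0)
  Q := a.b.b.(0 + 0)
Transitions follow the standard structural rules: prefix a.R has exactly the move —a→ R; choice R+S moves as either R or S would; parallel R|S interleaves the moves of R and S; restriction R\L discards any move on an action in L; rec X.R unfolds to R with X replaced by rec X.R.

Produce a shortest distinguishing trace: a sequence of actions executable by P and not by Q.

Reachable graph of P (4 states):
  p0 = b.b.b.(0 + 0) :: =b=> p1
  p1 = b.b.(0 + 0) :: =b=> p2
  p2 = b.(0 + 0) :: =b=> p3
  p3 = 0 + 0 :: ∅
Reachable graph of Q (4 states):
  q0 = a.b.b.(0 + 0) :: =a=> q1
  q1 = b.b.(0 + 0) :: =b=> q2
  q2 = b.(0 + 0) :: =b=> q3
  q3 = 0 + 0 :: ∅
Executing b from P (initial set {p0}):
  step 1 (b): {p1}
  P completes σ.
Executing b from Q (initial set {q0}):
  step 1 (b): no successor for Q

b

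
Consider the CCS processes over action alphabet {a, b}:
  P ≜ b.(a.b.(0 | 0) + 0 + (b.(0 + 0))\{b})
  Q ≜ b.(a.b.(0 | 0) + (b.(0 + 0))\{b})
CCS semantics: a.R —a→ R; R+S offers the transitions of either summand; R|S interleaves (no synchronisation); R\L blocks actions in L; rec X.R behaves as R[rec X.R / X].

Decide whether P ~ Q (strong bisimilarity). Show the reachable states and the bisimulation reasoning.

P ~ Q

Reachable graph of P (4 states):
  s0 = b.(a.b.(0 | 0) + 0 + (b.(0 + 0))\{b}) :: --b--▸ s1
  s1 = a.b.(0 | 0) + 0 + (b.(0 + 0))\{b} :: --a--▸ s2
  s2 = b.(0 | 0) :: --b--▸ s3
  s3 = 0 | 0 :: (no moves)
Reachable graph of Q (4 states):
  t0 = b.(a.b.(0 | 0) + (b.(0 + 0))\{b}) :: --b--▸ t1
  t1 = a.b.(0 | 0) + (b.(0 + 0))\{b} :: --a--▸ t2
  t2 = b.(0 | 0) :: --b--▸ t3
  t3 = 0 | 0 :: (no moves)
Partition-refinement fixed point:
  B0 = {s0, t0}
  B1 = {s1, t1}
  B2 = {s2, t2}
  B3 = {s3, t3}
s0 ∈ B0, t0 ∈ B0 → same block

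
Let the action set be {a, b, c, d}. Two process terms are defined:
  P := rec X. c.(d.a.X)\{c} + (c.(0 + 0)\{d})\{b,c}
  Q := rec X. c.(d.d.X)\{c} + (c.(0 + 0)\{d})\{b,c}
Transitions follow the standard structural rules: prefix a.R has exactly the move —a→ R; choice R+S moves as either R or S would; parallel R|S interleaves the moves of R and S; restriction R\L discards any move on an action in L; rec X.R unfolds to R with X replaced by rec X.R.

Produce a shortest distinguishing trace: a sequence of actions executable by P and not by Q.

LTS(P): 4 reachable states
  m0 = rec X. c.(d.a.X)\{c} + (c.(0 + 0)\{d})\{b,c} :: —c→ m1
  m1 = (d.a.(rec X. c.(d.a.X)\{c} + (c.(0 + 0)\{d})\{b,c}))\{c} :: —d→ m2
  m2 = (a.(rec X. c.(d.a.X)\{c} + (c.(0 + 0)\{d})\{b,c}))\{c} :: —a→ m3
  m3 = (rec X. c.(d.a.X)\{c} + (c.(0 + 0)\{d})\{b,c})\{c} :: (no moves)
LTS(Q): 4 reachable states
  n0 = rec X. c.(d.d.X)\{c} + (c.(0 + 0)\{d})\{b,c} :: —c→ n1
  n1 = (d.d.(rec X. c.(d.d.X)\{c} + (c.(0 + 0)\{d})\{b,c}))\{c} :: —d→ n2
  n2 = (d.(rec X. c.(d.d.X)\{c} + (c.(0 + 0)\{d})\{b,c}))\{c} :: —d→ n3
  n3 = (rec X. c.(d.d.X)\{c} + (c.(0 + 0)\{d})\{b,c})\{c} :: (no moves)
Trace ⟨cda⟩ through P, begin at {m0}:
  after c @ step 1: {m1}
  after d @ step 2: {m2}
  after a @ step 3: {m3}
  ✓ P
Trace ⟨cda⟩ through Q, begin at {n0}:
  after c @ step 1: {n1}
  after d @ step 2: {n2}
  after a @ step 3: ∅ (Q stuck)

cda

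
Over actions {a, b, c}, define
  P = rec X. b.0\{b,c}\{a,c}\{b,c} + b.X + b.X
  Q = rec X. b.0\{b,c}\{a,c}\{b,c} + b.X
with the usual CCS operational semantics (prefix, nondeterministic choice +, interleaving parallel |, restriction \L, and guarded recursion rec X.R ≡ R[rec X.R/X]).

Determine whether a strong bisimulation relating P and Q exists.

YES

Reachable graph of P (2 states):
  p0 = rec X. b.0\{b,c}\{a,c}\{b,c} + b.X + b.X :: —b→ p0, —b→ p1
  p1 = 0\{b,c}\{a,c}\{b,c} :: (no moves)
Reachable graph of Q (2 states):
  q0 = rec X. b.0\{b,c}\{a,c}\{b,c} + b.X :: —b→ q0, —b→ q1
  q1 = 0\{b,c}\{a,c}\{b,c} :: (no moves)
Coarsest stable partition (strong bisimilarity classes):
  B0 = {p0, q0}
  B1 = {p1, q1}
p0 ∈ B0, q0 ∈ B0 → same block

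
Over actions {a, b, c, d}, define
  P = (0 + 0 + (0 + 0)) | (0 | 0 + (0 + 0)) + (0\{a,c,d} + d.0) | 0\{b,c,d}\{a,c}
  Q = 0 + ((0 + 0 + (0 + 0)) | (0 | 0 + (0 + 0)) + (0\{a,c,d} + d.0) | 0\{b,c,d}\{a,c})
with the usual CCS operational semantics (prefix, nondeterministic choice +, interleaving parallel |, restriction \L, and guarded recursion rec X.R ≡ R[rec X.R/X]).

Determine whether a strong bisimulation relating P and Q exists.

P's transition system — 2 states:
  s0 = (0 + 0 + (0 + 0)) | (0 | 0 + (0 + 0)) + (0\{a,c,d} + d.0) | 0\{b,c,d}\{a,c} | --d--▸ s1
  s1 = 0 | 0\{b,c,d}\{a,c} | ∅
Q's transition system — 2 states:
  t0 = 0 + ((0 + 0 + (0 + 0)) | (0 | 0 + (0 + 0)) + (0\{a,c,d} + d.0) | 0\{b,c,d}\{a,c}) | --d--▸ t1
  t1 = 0 | 0\{b,c,d}\{a,c} | ∅
Bisimilarity quotient blocks:
  B0 = {s0, t0}
  B1 = {s1, t1}
s0 ∈ B0, t0 ∈ B0 → same block

bisimilar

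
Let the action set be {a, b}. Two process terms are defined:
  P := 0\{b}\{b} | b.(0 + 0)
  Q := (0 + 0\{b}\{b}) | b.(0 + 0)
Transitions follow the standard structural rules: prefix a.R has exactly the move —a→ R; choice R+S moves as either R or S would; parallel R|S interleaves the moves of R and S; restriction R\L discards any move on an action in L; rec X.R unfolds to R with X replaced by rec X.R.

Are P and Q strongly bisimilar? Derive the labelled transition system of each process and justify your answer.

bisimilar

Reachable graph of P (2 states):
  m0 = 0\{b}\{b} | b.(0 + 0) → =b=> m1
  m1 = 0\{b}\{b} | (0 + 0) → (no moves)
Reachable graph of Q (2 states):
  n0 = (0 + 0\{b}\{b}) | b.(0 + 0) → =b=> n1
  n1 = (0 + 0\{b}\{b}) | (0 + 0) → (no moves)
Bisimilarity quotient blocks:
  B0 = {m0, n0}
  B1 = {m1, n1}
m0 ∈ B0, n0 ∈ B0 → same block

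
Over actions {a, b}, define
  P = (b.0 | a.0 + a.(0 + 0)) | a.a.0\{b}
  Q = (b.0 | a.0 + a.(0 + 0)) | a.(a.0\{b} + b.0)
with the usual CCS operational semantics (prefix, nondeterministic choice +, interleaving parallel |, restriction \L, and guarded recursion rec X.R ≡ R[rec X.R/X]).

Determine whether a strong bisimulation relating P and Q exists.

P's transition system — 15 states:
  s0 = (b.0 | a.0 + a.(0 + 0)) | a.a.0\{b} has moves =a=> s1, =a=> s2, =a=> s3, =b=> s4
  s1 = (0 + 0) | a.a.0\{b} has moves =a=> s5
  s2 = (b.0 | a.0 + a.(0 + 0)) | a.0\{b} has moves =a=> s5, =a=> s6, =a=> s7, =b=> s8
  s3 = b.0 | 0 | a.a.0\{b} has moves =a=> s7, =b=> s9
  s4 = 0 | a.0 | a.a.0\{b} has moves =a=> s8, =a=> s9
  s5 = (0 + 0) | a.0\{b} has moves =a=> s10
  s6 = (b.0 | a.0 + a.(0 + 0)) | 0\{b} has moves =a=> s10, =a=> s11, =b=> s12
  s7 = b.0 | 0 | a.0\{b} has moves =a=> s11, =b=> s13
  s8 = 0 | a.0 | a.0\{b} has moves =a=> s12, =a=> s13
  s9 = 0 | 0 | a.a.0\{b} has moves =a=> s13
  s10 = (0 + 0) | 0\{b} has moves ∅
  s11 = b.0 | 0 | 0\{b} has moves =b=> s14
  s12 = 0 | a.0 | 0\{b} has moves =a=> s14
  s13 = 0 | 0 | a.0\{b} has moves =a=> s14
  s14 = 0 | 0 | 0\{b} has moves ∅
Q's transition system — 20 states:
  t0 = (b.0 | a.0 + a.(0 + 0)) | a.(a.0\{b} + b.0) has moves =a=> t1, =a=> t2, =a=> t3, =b=> t4
  t1 = (0 + 0) | a.(a.0\{b} + b.0) has moves =a=> t5
  t2 = (b.0 | a.0 + a.(0 + 0)) | (a.0\{b} + b.0) has moves =a=> t5, =a=> t6, =a=> t7, =b=> t8, =b=> t9
  t3 = b.0 | 0 | a.(a.0\{b} + b.0) has moves =a=> t7, =b=> t10
  t4 = 0 | a.0 | a.(a.0\{b} + b.0) has moves =a=> t10, =a=> t9
  t5 = (0 + 0) | (a.0\{b} + b.0) has moves =a=> t11, =b=> t12
  t6 = (b.0 | a.0 + a.(0 + 0)) | 0\{b} has moves =a=> t11, =a=> t13, =b=> t14
  t7 = b.0 | 0 | (a.0\{b} + b.0) has moves =a=> t13, =b=> t15, =b=> t16
  t8 = (b.0 | a.0 + a.(0 + 0)) | 0 has moves =a=> t12, =a=> t16, =b=> t17
  t9 = 0 | a.0 | (a.0\{b} + b.0) has moves =a=> t14, =a=> t15, =b=> t17
  t10 = 0 | 0 | a.(a.0\{b} + b.0) has moves =a=> t15
  t11 = (0 + 0) | 0\{b} has moves ∅
  t12 = (0 + 0) | 0 has moves ∅
  t13 = b.0 | 0 | 0\{b} has moves =b=> t18
  t14 = 0 | a.0 | 0\{b} has moves =a=> t18
  t15 = 0 | 0 | (a.0\{b} + b.0) has moves =a=> t18, =b=> t19
  t16 = b.0 | 0 | 0 has moves =b=> t19
  t17 = 0 | a.0 | 0 has moves =a=> t19
  t18 = 0 | 0 | 0\{b} has moves ∅
  t19 = 0 | 0 | 0 has moves ∅
Coarsest stable partition (strong bisimilarity classes):
  B0 = {s0}
  B1 = {s3}
  B2 = {s1, s8, s9}
  B3 = {s12, s13, s5, t14, t17}
  B4 = {s10, s14, t11, t12, t18, t19}
  B5 = {s7}
  B6 = {s11, t13, t16}
  B7 = {s2}
  B8 = {s6, t6, t8}
  B9 = {s4}
  B10 = {t0}
  B11 = {t4}
  B12 = {t9}
  B13 = {t15, t5}
  B14 = {t1, t10}
  B15 = {t2}
  B16 = {t7}
  B17 = {t3}
s0 ∈ B0, t0 ∈ B10 → different blocks

P ≁ Q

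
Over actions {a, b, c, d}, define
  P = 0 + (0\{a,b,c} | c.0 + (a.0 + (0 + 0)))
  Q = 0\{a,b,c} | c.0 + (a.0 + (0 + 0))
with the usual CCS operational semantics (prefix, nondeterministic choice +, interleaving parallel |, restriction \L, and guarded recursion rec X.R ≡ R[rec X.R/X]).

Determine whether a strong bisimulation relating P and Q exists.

YES

Reachable graph of P (3 states):
  m0 = 0 + (0\{a,b,c} | c.0 + (a.0 + (0 + 0))) ⊢ -a-> m1, -c-> m2
  m1 = 0 ⊢ (no moves)
  m2 = 0\{a,b,c} | 0 ⊢ (no moves)
Reachable graph of Q (3 states):
  n0 = 0\{a,b,c} | c.0 + (a.0 + (0 + 0)) ⊢ -a-> n1, -c-> n2
  n1 = 0 ⊢ (no moves)
  n2 = 0\{a,b,c} | 0 ⊢ (no moves)
Partition-refinement fixed point:
  B0 = {m0, n0}
  B1 = {m1, m2, n1, n2}
m0 ∈ B0, n0 ∈ B0 → same block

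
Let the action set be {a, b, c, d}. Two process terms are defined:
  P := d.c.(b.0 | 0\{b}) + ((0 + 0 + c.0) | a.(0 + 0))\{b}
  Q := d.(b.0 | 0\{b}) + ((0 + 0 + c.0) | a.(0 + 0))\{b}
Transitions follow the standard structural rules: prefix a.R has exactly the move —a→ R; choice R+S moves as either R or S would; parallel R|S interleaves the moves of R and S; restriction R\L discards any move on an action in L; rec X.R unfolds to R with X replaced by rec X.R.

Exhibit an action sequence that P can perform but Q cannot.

dc

P's transition system — 7 states:
  m0 = d.c.(b.0 | 0\{b}) + ((0 + 0 + c.0) | a.(0 + 0))\{b} :: -a-> m1, -c-> m2, -d-> m3
  m1 = ((0 + 0 + c.0) | (0 + 0))\{b} :: -c-> m4
  m2 = (0 | a.(0 + 0))\{b} :: -a-> m4
  m3 = c.(b.0 | 0\{b}) :: -c-> m5
  m4 = (0 | (0 + 0))\{b} :: stopped
  m5 = b.0 | 0\{b} :: -b-> m6
  m6 = 0 | 0\{b} :: stopped
Q's transition system — 6 states:
  n0 = d.(b.0 | 0\{b}) + ((0 + 0 + c.0) | a.(0 + 0))\{b} :: -a-> n1, -c-> n2, -d-> n3
  n1 = ((0 + 0 + c.0) | (0 + 0))\{b} :: -c-> n4
  n2 = (0 | a.(0 + 0))\{b} :: -a-> n4
  n3 = b.0 | 0\{b} :: -b-> n5
  n4 = (0 | (0 + 0))\{b} :: stopped
  n5 = 0 | 0\{b} :: stopped
Run σ = ⟨dc⟩ on P: start {m0}
  step 1 (d): {m3}
  step 2 (c): {m5}
  ✓ P
Run σ = ⟨dc⟩ on Q: start {n0}
  step 1 (d): {n3}
  step 2 (c): no successor for Q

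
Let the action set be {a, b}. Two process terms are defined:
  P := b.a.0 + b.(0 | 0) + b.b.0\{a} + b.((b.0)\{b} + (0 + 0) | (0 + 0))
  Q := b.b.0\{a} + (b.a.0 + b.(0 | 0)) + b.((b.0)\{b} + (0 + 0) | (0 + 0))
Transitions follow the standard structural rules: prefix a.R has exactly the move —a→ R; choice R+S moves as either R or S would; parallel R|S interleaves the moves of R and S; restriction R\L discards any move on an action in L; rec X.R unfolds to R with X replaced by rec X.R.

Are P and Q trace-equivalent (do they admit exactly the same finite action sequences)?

traces(P) = traces(Q)

Reachable graph of P (7 states):
  p0 = b.a.0 + b.(0 | 0) + b.b.0\{a} + b.((b.0)\{b} + (0 + 0) | (0 + 0)) :: -b-> p1, -b-> p2, -b-> p3, -b-> p4
  p1 = (b.0)\{b} + (0 + 0) | (0 + 0) :: deadlocked
  p2 = 0 | 0 :: deadlocked
  p3 = a.0 :: -a-> p5
  p4 = b.0\{a} :: -b-> p6
  p5 = 0 :: deadlocked
  p6 = 0\{a} :: deadlocked
Reachable graph of Q (7 states):
  q0 = b.b.0\{a} + (b.a.0 + b.(0 | 0)) + b.((b.0)\{b} + (0 + 0) | (0 + 0)) :: -b-> q1, -b-> q2, -b-> q3, -b-> q4
  q1 = (b.0)\{b} + (0 + 0) | (0 + 0) :: deadlocked
  q2 = 0 | 0 :: deadlocked
  q3 = a.0 :: -a-> q5
  q4 = b.0\{a} :: -b-> q6
  q5 = 0 :: deadlocked
  q6 = 0\{a} :: deadlocked
Bisimilarity quotient blocks:
  B0 = {p0, q0}
  B1 = {p3, q3}
  B2 = {p1, p2, p5, p6, q1, q2, q5, q6}
  B3 = {p4, q4}
p0 ∈ B0, q0 ∈ B0 → same block
Bisimilar ⇒ trace-equivalent.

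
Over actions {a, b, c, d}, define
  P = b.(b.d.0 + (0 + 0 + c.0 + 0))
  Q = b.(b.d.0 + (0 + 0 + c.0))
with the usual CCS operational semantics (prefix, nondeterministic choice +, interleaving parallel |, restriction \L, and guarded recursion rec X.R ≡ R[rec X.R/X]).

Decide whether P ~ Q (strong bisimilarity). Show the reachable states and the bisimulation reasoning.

LTS(P): 4 reachable states
  u0 = b.(b.d.0 + (0 + 0 + c.0 + 0)) | ··b··> u1
  u1 = b.d.0 + (0 + 0 + c.0 + 0) | ··b··> u2, ··c··> u3
  u2 = d.0 | ··d··> u3
  u3 = 0 | (no moves)
LTS(Q): 4 reachable states
  v0 = b.(b.d.0 + (0 + 0 + c.0)) | ··b··> v1
  v1 = b.d.0 + (0 + 0 + c.0) | ··b··> v2, ··c··> v3
  v2 = d.0 | ··d··> v3
  v3 = 0 | (no moves)
Partition-refinement fixed point:
  B0 = {u0, v0}
  B1 = {u1, v1}
  B2 = {u2, v2}
  B3 = {u3, v3}
u0 ∈ B0, v0 ∈ B0 → same block

YES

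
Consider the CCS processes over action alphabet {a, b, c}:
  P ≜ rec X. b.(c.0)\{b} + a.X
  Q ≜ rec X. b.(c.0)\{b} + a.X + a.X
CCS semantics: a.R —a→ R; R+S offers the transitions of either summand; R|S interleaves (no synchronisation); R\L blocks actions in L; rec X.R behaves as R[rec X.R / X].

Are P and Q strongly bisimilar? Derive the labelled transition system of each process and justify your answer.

YES

P's transition system — 3 states:
  m0 = rec X. b.(c.0)\{b} + a.X ⊢ --a--▸ m0, --b--▸ m1
  m1 = (c.0)\{b} ⊢ --c--▸ m2
  m2 = 0\{b} ⊢ stopped
Q's transition system — 3 states:
  n0 = rec X. b.(c.0)\{b} + a.X + a.X ⊢ --a--▸ n0, --b--▸ n1
  n1 = (c.0)\{b} ⊢ --c--▸ n2
  n2 = 0\{b} ⊢ stopped
Bisimilarity quotient blocks:
  B0 = {m0, n0}
  B1 = {m1, n1}
  B2 = {m2, n2}
m0 ∈ B0, n0 ∈ B0 → same block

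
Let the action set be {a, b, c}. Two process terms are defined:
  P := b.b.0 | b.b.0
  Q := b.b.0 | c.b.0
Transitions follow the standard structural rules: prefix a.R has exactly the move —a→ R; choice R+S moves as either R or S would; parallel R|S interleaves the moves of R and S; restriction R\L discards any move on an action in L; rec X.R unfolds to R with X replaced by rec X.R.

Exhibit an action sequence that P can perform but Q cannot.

LTS(P): 9 reachable states
  m0 = b.b.0 | b.b.0 :: --b--▸ m1, --b--▸ m2
  m1 = b.0 | b.b.0 :: --b--▸ m3, --b--▸ m4
  m2 = b.b.0 | b.0 :: --b--▸ m4, --b--▸ m5
  m3 = 0 | b.b.0 :: --b--▸ m6
  m4 = b.0 | b.0 :: --b--▸ m6, --b--▸ m7
  m5 = b.b.0 | 0 :: --b--▸ m7
  m6 = 0 | b.0 :: --b--▸ m8
  m7 = b.0 | 0 :: --b--▸ m8
  m8 = 0 | 0 :: stopped
LTS(Q): 9 reachable states
  n0 = b.b.0 | c.b.0 :: --b--▸ n1, --c--▸ n2
  n1 = b.0 | c.b.0 :: --b--▸ n3, --c--▸ n4
  n2 = b.b.0 | b.0 :: --b--▸ n4, --b--▸ n5
  n3 = 0 | c.b.0 :: --c--▸ n6
  n4 = b.0 | b.0 :: --b--▸ n6, --b--▸ n7
  n5 = b.b.0 | 0 :: --b--▸ n7
  n6 = 0 | b.0 :: --b--▸ n8
  n7 = b.0 | 0 :: --b--▸ n8
  n8 = 0 | 0 :: stopped
Run σ = ⟨bbb⟩ on P: start {m0}
  step 1 (b): {m1, m2}
  step 2 (b): {m3, m4, m5}
  step 3 (b): {m6, m7}
  P completes σ.
Run σ = ⟨bbb⟩ on Q: start {n0}
  step 1 (b): {n1}
  step 2 (b): {n3}
  step 3 (b): no successor for Q

bbb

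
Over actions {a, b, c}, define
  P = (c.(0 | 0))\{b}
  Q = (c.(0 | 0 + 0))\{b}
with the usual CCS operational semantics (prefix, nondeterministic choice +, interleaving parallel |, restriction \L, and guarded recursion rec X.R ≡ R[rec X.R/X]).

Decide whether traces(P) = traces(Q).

P's transition system — 2 states:
  u0 = (c.(0 | 0))\{b} :: --c--▸ u1
  u1 = (0 | 0)\{b} :: (no moves)
Q's transition system — 2 states:
  v0 = (c.(0 | 0 + 0))\{b} :: --c--▸ v1
  v1 = (0 | 0 + 0)\{b} :: (no moves)
Coarsest stable partition (strong bisimilarity classes):
  B0 = {u0, v0}
  B1 = {u1, v1}
u0 ∈ B0, v0 ∈ B0 → same block
Bisimilar ⇒ trace-equivalent.

YES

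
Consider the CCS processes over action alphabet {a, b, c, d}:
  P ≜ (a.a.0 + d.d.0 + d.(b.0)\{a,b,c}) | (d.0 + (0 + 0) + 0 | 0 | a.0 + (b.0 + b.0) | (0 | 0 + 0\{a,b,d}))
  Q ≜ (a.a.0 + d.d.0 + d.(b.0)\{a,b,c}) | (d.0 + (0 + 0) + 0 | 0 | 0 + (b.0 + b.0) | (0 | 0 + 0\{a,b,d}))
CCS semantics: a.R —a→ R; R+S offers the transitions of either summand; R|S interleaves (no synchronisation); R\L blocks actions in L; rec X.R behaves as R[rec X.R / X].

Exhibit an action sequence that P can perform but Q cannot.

Reachable graph of P (20 states):
  u0 = (a.a.0 + d.d.0 + d.(b.0)\{a,b,c}) | (d.0 + (0 + 0) + 0 | 0 | a.0 + (b.0 + b.0) | (0 | 0 + 0\{a,b,d})) has moves —a→ u1, —a→ u2, —b→ u3, —d→ u4, —d→ u5, —d→ u6
  u1 = (a.a.0 + d.d.0 + d.(b.0)\{a,b,c}) | (0 | 0 | 0) has moves —a→ u7, —d→ u8, —d→ u9
  u2 = a.0 | (d.0 + (0 + 0) + 0 | 0 | a.0 + (b.0 + b.0) | (0 | 0 + 0\{a,b,d})) has moves —a→ u10, —a→ u7, —b→ u11, —d→ u12
  u3 = (a.a.0 + d.d.0 + d.(b.0)\{a,b,c}) | (0 | (0 | 0 + 0\{a,b,d})) has moves —a→ u11, —d→ u13, —d→ u14
  u4 = (a.a.0 + d.d.0 + d.(b.0)\{a,b,c}) | 0 has moves —a→ u12, —d→ u15, —d→ u16
  u5 = (b.0)\{a,b,c} | (d.0 + (0 + 0) + 0 | 0 | a.0 + (b.0 + b.0) | (0 | 0 + 0\{a,b,d})) has moves —a→ u8, —b→ u13, —d→ u15
  u6 = d.0 | (d.0 + (0 + 0) + 0 | 0 | a.0 + (b.0 + b.0) | (0 | 0 + 0\{a,b,d})) has moves —a→ u9, —b→ u14, —d→ u10, —d→ u16
  u7 = a.0 | (0 | 0 | 0) has moves —a→ u17
  u8 = (b.0)\{a,b,c} | (0 | 0 | 0) has moves deadlocked
  u9 = d.0 | (0 | 0 | 0) has moves —d→ u17
  u10 = 0 | (d.0 + (0 + 0) + 0 | 0 | a.0 + (b.0 + b.0) | (0 | 0 + 0\{a,b,d})) has moves —a→ u17, —b→ u18, —d→ u19
  u11 = a.0 | (0 | (0 | 0 + 0\{a,b,d})) has moves —a→ u18
  u12 = a.0 | 0 has moves —a→ u19
  u13 = (b.0)\{a,b,c} | (0 | (0 | 0 + 0\{a,b,d})) has moves deadlocked
  u14 = d.0 | (0 | (0 | 0 + 0\{a,b,d})) has moves —d→ u18
  u15 = (b.0)\{a,b,c} | 0 has moves deadlocked
  u16 = d.0 | 0 has moves —d→ u19
  u17 = 0 | (0 | 0 | 0) has moves deadlocked
  u18 = 0 | (0 | (0 | 0 + 0\{a,b,d})) has moves deadlocked
  u19 = 0 | 0 has moves deadlocked
Reachable graph of Q (15 states):
  v0 = (a.a.0 + d.d.0 + d.(b.0)\{a,b,c}) | (d.0 + (0 + 0) + 0 | 0 | 0 + (b.0 + b.0) | (0 | 0 + 0\{a,b,d})) has moves —a→ v1, —b→ v2, —d→ v3, —d→ v4, —d→ v5
  v1 = a.0 | (d.0 + (0 + 0) + 0 | 0 | 0 + (b.0 + b.0) | (0 | 0 + 0\{a,b,d})) has moves —a→ v6, —b→ v7, —d→ v8
  v2 = (a.a.0 + d.d.0 + d.(b.0)\{a,b,c}) | (0 | (0 | 0 + 0\{a,b,d})) has moves —a→ v7, —d→ v10, —d→ v9
  v3 = (a.a.0 + d.d.0 + d.(b.0)\{a,b,c}) | 0 has moves —a→ v8, —d→ v11, —d→ v12
  v4 = (b.0)\{a,b,c} | (d.0 + (0 + 0) + 0 | 0 | 0 + (b.0 + b.0) | (0 | 0 + 0\{a,b,d})) has moves —b→ v9, —d→ v11
  v5 = d.0 | (d.0 + (0 + 0) + 0 | 0 | 0 + (b.0 + b.0) | (0 | 0 + 0\{a,b,d})) has moves —b→ v10, —d→ v12, —d→ v6
  v6 = 0 | (d.0 + (0 + 0) + 0 | 0 | 0 + (b.0 + b.0) | (0 | 0 + 0\{a,b,d})) has moves —b→ v13, —d→ v14
  v7 = a.0 | (0 | (0 | 0 + 0\{a,b,d})) has moves —a→ v13
  v8 = a.0 | 0 has moves —a→ v14
  v9 = (b.0)\{a,b,c} | (0 | (0 | 0 + 0\{a,b,d})) has moves deadlocked
  v10 = d.0 | (0 | (0 | 0 + 0\{a,b,d})) has moves —d→ v13
  v11 = (b.0)\{a,b,c} | 0 has moves deadlocked
  v12 = d.0 | 0 has moves —d→ v14
  v13 = 0 | (0 | (0 | 0 + 0\{a,b,d})) has moves deadlocked
  v14 = 0 | 0 has moves deadlocked
Executing aaa from P (initial set {u0}):
  [1] a ⇒ {u1, u2}
  [2] a ⇒ {u10, u7}
  [3] a ⇒ {u17}
  ✓ P
Executing aaa from Q (initial set {v0}):
  [1] a ⇒ {v1}
  [2] a ⇒ {v6}
  [3] a ⇒ no successor for Q

aaa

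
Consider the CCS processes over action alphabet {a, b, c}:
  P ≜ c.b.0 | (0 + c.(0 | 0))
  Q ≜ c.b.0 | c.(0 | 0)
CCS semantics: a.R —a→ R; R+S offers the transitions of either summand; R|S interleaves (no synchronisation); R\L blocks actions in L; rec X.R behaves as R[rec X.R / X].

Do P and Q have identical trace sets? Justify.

trace-equivalent

LTS(P): 6 reachable states
  p0 = c.b.0 | (0 + c.(0 | 0)) :: —c→ p1, —c→ p2
  p1 = b.0 | (0 + c.(0 | 0)) :: —b→ p3, —c→ p4
  p2 = c.b.0 | (0 | 0) :: —c→ p4
  p3 = 0 | (0 + c.(0 | 0)) :: —c→ p5
  p4 = b.0 | (0 | 0) :: —b→ p5
  p5 = 0 | (0 | 0) :: ∅
LTS(Q): 6 reachable states
  q0 = c.b.0 | c.(0 | 0) :: —c→ q1, —c→ q2
  q1 = b.0 | c.(0 | 0) :: —b→ q3, —c→ q4
  q2 = c.b.0 | (0 | 0) :: —c→ q4
  q3 = 0 | c.(0 | 0) :: —c→ q5
  q4 = b.0 | (0 | 0) :: —b→ q5
  q5 = 0 | (0 | 0) :: ∅
Coarsest stable partition (strong bisimilarity classes):
  B0 = {p0, q0}
  B1 = {p1, q1}
  B2 = {p3, q3}
  B3 = {p5, q5}
  B4 = {p4, q4}
  B5 = {p2, q2}
p0 ∈ B0, q0 ∈ B0 → same block
Bisimilar ⇒ trace-equivalent.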